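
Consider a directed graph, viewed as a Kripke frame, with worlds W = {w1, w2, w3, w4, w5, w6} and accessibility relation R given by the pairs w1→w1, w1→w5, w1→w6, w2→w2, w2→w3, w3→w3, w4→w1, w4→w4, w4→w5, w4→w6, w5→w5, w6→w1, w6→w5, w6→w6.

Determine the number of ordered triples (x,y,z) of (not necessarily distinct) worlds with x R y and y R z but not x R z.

R is transitive; there are no such tuples.

0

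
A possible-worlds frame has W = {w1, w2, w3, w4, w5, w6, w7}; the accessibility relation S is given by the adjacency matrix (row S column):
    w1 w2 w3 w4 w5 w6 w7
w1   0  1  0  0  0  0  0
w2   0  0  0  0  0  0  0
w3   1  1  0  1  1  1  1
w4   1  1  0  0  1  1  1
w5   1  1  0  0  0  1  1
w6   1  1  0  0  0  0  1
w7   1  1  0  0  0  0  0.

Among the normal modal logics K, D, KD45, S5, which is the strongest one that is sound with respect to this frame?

Serial (axiom D): no — w2 has no S-successor.
Euclidean (axiom 5): no — w3 S w1 and w3 S w4, but not w1 S w4.
Transitive (axiom 4): yes — every two-step S-path is closed by a direct edge.
Reflexive (axiom T): no — w1 is not related to itself.
So F validates K; D would additionally require S to be serial. The strongest is K.

K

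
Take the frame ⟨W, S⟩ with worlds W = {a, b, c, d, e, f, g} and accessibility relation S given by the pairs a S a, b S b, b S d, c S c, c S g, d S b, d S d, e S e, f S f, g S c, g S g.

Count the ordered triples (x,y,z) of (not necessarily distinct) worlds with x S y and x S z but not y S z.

0

S is Euclidean; there are no such tuples.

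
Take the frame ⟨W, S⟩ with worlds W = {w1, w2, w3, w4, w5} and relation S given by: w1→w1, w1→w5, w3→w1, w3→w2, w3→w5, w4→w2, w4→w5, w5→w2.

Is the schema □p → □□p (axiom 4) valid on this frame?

By correspondence theory, 4 is valid on a frame iff S is transitive.
Transitive: no — w1 S w5 and w5 S w2, but not w1 S w2.

No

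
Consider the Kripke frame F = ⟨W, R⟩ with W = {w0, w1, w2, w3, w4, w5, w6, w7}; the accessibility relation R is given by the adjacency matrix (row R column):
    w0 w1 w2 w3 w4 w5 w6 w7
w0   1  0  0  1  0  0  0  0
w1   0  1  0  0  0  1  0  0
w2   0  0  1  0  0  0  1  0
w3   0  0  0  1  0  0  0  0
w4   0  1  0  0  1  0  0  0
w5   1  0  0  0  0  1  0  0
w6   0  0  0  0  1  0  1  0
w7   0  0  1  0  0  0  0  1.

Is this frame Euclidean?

No

Euclidean: no — w0 R w3 and w0 R w0, but not w3 R w0.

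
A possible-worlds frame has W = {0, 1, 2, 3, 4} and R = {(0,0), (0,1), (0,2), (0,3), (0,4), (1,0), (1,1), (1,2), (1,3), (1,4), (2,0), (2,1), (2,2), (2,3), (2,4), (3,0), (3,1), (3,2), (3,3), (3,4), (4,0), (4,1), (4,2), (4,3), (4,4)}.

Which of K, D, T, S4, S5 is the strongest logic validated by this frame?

Serial (axiom D): yes — every world has a successor (e.g. 0 R 0).
Reflexive (axiom T): yes — every world is R-related to itself.
Transitive (axiom 4): yes — every two-step R-path is closed by a direct edge.
Euclidean (axiom 5): yes — any two successors of a common world are R-related.
So F validates K, D, T, S4, S5. The strongest is S5.

S5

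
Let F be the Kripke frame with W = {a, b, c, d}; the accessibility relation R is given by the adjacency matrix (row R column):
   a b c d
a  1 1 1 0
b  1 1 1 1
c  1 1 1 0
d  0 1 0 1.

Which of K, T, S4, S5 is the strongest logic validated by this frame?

Reflexive (axiom T): yes — every world is R-related to itself.
Transitive (axiom 4): no — a R b and b R d, but not a R d.
Euclidean (axiom 5): no — b R a and b R d, but not a R d.
So F validates K, T; S4 would additionally require R to be transitive. The strongest is T.

T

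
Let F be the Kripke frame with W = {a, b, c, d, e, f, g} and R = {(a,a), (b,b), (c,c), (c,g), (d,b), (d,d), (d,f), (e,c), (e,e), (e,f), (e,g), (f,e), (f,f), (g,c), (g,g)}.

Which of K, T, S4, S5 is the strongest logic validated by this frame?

Reflexive (axiom T): yes — every world is R-related to itself.
Transitive (axiom 4): no — d R f and f R e, but not d R e.
Euclidean (axiom 5): no — d R b and d R f, but not b R f.
So F validates K, T; S4 would additionally require R to be transitive. The strongest is T.

T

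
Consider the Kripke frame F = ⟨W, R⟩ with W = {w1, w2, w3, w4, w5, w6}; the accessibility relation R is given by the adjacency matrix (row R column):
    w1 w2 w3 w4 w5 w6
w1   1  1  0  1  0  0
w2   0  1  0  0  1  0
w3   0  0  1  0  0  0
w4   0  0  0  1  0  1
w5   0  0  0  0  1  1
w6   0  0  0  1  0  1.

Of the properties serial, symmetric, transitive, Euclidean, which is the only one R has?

serial

Serial: yes — every world has a successor (e.g. w1 R w1).
Symmetric: no — w1 R w2 but not w2 R w1.
Transitive: no — w1 R w2 and w2 R w5, but not w1 R w5.
Euclidean: no — w1 R w2 and w1 R w4, but not w2 R w4.
Only serial holds.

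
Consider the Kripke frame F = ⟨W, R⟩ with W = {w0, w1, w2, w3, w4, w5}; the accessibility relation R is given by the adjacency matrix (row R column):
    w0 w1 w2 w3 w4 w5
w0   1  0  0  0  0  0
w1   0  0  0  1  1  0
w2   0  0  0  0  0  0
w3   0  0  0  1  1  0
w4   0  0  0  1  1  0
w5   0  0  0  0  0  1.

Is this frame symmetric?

No

Symmetric: no — w1 R w3 but not w3 R w1.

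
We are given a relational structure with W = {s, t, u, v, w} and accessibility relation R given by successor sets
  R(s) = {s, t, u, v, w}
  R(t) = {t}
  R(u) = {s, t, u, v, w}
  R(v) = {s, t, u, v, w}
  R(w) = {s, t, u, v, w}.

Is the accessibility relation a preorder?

Yes

Reflexive: yes — every world is R-related to itself.
Transitive: yes — every two-step R-path is closed by a direct edge.
So R is a preorder.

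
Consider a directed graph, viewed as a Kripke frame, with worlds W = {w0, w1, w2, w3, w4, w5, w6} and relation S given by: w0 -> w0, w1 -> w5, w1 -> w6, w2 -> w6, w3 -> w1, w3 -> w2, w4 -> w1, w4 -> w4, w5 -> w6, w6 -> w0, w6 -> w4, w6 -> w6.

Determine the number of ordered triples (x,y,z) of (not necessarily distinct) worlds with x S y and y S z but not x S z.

12

Enumerating: (w1,w6,w0), (w1,w6,w4), (w2,w6,w0), (w2,w6,w4), (w3,w1,w5), (w3,w1,w6), (w3,w2,w6), (w4,w1,w5), (w4,w1,w6), (w5,w6,w0), (w5,w6,w4), (w6,w4,w1).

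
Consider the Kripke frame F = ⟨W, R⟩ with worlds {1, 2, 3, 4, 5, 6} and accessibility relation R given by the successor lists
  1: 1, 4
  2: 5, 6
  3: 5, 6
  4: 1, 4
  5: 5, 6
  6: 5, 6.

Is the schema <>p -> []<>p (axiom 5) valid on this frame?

Yes

Axiom 5 corresponds to the accessibility relation being Euclidean.
Euclidean: yes — any two successors of a common world are R-related.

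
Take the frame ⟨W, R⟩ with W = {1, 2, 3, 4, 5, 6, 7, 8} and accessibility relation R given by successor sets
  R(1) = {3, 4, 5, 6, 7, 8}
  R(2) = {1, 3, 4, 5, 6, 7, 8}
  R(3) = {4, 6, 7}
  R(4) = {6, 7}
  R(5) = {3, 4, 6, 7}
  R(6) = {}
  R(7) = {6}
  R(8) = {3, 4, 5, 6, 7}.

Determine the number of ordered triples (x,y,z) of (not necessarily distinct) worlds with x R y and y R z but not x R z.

R is transitive; there are no such tuples.

0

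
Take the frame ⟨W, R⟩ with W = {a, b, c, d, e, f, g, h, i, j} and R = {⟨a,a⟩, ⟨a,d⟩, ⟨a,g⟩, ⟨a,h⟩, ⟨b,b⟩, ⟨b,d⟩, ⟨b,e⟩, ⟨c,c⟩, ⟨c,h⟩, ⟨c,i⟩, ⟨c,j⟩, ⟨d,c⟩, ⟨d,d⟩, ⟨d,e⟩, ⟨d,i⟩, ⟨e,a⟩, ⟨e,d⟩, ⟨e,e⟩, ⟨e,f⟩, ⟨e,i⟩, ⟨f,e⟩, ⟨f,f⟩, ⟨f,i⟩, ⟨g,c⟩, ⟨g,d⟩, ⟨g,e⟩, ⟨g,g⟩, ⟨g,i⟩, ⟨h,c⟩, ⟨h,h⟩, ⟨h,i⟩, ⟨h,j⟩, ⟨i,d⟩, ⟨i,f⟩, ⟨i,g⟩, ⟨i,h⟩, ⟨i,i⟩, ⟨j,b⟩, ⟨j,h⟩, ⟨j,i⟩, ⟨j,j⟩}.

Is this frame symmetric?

No

Symmetric: no — a R d but not d R a.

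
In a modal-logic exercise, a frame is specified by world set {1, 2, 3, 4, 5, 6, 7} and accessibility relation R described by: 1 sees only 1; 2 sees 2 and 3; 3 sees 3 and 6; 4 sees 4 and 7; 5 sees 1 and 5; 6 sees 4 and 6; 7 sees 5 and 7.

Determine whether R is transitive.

Transitive: no — 2 R 3 and 3 R 6, but not 2 R 6.

No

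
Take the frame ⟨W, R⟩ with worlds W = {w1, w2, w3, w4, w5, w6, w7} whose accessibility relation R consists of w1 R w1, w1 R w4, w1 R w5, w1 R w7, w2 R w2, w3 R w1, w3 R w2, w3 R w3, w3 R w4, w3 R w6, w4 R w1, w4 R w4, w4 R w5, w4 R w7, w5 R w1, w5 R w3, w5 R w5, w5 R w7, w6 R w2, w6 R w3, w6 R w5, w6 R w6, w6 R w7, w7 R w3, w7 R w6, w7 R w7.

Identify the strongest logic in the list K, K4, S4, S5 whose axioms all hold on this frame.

K

Transitive (axiom 4): no — w1 R w5 and w5 R w3, but not w1 R w3.
Reflexive (axiom T): yes — every world is R-related to itself.
Euclidean (axiom 5): no — w1 R w5 and w1 R w4, but not w5 R w4.
So F validates K; K4 would additionally require R to be transitive. The strongest is K.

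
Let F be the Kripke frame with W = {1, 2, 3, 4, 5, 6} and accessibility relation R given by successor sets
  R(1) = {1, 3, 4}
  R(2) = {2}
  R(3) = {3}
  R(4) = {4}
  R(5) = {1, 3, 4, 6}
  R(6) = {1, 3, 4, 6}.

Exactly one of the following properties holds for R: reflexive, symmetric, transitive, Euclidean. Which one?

transitive

Reflexive: no — 5 is not related to itself.
Symmetric: no — 1 R 3 but not 3 R 1.
Transitive: yes — every two-step R-path is closed by a direct edge.
Euclidean: no — 1 R 3 and 1 R 4, but not 3 R 4.
Only transitive holds.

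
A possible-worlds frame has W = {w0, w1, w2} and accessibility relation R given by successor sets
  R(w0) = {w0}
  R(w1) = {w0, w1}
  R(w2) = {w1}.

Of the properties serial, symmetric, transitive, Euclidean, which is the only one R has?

Serial: yes — every world has a successor (e.g. w0 R w0).
Symmetric: no — w1 R w0 but not w0 R w1.
Transitive: no — w2 R w1 and w1 R w0, but not w2 R w0.
Euclidean: no — w1 R w0 and w1 R w1, but not w0 R w1.
Only serial holds.

serial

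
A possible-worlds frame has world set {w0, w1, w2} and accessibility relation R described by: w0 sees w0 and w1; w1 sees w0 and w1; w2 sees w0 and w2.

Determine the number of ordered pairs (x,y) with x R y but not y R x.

1

Enumerating: (w2,w0).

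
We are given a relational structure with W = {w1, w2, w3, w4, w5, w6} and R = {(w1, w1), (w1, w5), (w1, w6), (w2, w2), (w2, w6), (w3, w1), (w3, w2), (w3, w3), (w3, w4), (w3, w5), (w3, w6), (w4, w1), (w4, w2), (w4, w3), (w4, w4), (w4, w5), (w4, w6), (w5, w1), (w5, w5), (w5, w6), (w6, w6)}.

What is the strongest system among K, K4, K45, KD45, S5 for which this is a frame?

K4

Transitive (axiom 4): yes — every two-step R-path is closed by a direct edge.
Euclidean (axiom 5): no — w1 R w6 and w1 R w5, but not w6 R w5.
Serial (axiom D): yes — every world has a successor (e.g. w1 R w1).
Reflexive (axiom T): yes — every world is R-related to itself.
So F validates K, K4; K45 would additionally require R to be Euclidean. The strongest is K4.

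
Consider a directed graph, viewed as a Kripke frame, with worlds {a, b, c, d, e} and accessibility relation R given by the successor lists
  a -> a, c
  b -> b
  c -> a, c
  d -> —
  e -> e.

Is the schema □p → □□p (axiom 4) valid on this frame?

Yes

Axiom 4 corresponds to the accessibility relation being transitive.
Transitive: yes — every two-step R-path is closed by a direct edge.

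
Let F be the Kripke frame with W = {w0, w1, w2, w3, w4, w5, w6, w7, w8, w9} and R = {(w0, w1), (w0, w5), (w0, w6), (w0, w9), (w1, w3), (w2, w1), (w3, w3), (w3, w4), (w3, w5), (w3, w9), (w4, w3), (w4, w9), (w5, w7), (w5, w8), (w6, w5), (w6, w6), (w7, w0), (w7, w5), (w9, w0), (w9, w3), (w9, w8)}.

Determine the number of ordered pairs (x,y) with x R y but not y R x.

11

Enumerating: (w0,w1), (w0,w5), (w0,w6), (w1,w3), (w2,w1), (w3,w5), (w4,w9), (w5,w8), (w6,w5), (w7,w0), (w9,w8).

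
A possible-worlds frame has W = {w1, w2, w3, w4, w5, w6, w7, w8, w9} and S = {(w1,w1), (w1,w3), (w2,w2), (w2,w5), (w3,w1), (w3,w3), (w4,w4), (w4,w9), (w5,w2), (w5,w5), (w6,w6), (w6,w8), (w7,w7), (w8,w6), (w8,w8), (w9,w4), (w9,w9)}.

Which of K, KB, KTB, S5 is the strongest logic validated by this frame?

Symmetric (axiom B): yes — every pair in S has its reverse in S.
Reflexive (axiom T): yes — every world is S-related to itself.
Euclidean (axiom 5): yes — any two successors of a common world are S-related.
So F validates K, KB, KTB, S5. The strongest is S5.

S5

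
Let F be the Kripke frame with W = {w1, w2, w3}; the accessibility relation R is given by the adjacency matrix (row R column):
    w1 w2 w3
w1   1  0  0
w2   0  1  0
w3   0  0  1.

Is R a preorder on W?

Reflexive: yes — every world is R-related to itself.
Transitive: yes — every two-step R-path is closed by a direct edge.
So R is a preorder.

Yes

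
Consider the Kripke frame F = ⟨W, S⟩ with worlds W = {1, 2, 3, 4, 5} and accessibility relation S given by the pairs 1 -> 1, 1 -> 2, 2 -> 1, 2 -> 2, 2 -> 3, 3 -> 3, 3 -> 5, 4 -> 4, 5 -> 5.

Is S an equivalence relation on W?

Reflexive: yes — every world is S-related to itself.
Symmetric: no — 2 S 3 but not 3 S 2.
Transitive: no — 1 S 2 and 2 S 3, but not 1 S 3.
So S is not an equivalence relation.

No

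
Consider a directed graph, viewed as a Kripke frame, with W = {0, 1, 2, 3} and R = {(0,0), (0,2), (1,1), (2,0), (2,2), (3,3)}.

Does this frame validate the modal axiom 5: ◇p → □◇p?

Yes

By correspondence theory, 5 is valid on a frame iff R is Euclidean.
Euclidean: yes — any two successors of a common world are R-related.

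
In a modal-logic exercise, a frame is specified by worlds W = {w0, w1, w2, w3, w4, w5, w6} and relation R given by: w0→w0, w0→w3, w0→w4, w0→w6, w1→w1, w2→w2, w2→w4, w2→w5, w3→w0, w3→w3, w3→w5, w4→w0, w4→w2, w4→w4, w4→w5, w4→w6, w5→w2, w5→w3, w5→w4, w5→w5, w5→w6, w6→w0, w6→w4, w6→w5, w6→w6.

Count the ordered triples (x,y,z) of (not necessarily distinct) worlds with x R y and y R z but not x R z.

Enumerating: (w0,w3,w5), (w0,w4,w2), (w0,w4,w5), (w0,w6,w5), (w2,w4,w0), (w2,w4,w6), (w2,w5,w3), (w2,w5,w6), (w3,w0,w4), (w3,w0,w6), (w3,w5,w2), (w3,w5,w4), … and 10 more.
Total: 22.

22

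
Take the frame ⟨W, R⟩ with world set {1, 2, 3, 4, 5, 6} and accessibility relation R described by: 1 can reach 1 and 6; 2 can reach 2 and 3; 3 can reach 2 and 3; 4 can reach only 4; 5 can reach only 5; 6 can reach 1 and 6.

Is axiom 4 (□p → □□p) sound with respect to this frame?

Yes

The schema 4 characterises exactly the transitive frames.
Transitive: yes — every two-step R-path is closed by a direct edge.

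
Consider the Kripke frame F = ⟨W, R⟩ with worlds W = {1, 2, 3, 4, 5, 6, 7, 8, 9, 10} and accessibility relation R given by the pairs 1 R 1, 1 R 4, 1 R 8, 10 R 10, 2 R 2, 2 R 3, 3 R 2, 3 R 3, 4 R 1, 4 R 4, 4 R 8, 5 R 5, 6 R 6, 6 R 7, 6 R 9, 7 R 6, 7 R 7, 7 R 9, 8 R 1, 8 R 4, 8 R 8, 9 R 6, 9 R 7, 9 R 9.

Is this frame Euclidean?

Yes

Euclidean: yes — any two successors of a common world are R-related.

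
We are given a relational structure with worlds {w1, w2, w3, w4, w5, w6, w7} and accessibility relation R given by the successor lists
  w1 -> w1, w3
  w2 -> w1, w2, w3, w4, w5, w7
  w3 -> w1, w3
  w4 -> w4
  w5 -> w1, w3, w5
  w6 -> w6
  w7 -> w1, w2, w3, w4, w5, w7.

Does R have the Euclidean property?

No

Euclidean: no — w2 R w1 and w2 R w4, but not w1 R w4.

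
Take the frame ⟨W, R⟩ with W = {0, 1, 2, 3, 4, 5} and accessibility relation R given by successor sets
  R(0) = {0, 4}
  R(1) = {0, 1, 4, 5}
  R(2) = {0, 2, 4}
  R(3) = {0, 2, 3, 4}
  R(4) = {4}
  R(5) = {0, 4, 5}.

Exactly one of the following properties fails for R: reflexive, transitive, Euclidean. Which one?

Reflexive: yes — every world is R-related to itself.
Transitive: yes — every two-step R-path is closed by a direct edge.
Euclidean: no — 1 R 0 and 1 R 5, but not 0 R 5.
Only Euclidean fails.

Euclidean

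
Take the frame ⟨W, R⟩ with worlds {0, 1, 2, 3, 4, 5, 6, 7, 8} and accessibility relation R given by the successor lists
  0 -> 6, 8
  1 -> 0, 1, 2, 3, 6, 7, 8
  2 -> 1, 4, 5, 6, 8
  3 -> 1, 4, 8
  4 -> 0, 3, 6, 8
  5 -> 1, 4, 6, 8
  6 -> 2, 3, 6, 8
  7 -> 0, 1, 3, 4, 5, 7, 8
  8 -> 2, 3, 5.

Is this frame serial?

Yes

Serial: yes — every world has a successor (e.g. 0 R 6).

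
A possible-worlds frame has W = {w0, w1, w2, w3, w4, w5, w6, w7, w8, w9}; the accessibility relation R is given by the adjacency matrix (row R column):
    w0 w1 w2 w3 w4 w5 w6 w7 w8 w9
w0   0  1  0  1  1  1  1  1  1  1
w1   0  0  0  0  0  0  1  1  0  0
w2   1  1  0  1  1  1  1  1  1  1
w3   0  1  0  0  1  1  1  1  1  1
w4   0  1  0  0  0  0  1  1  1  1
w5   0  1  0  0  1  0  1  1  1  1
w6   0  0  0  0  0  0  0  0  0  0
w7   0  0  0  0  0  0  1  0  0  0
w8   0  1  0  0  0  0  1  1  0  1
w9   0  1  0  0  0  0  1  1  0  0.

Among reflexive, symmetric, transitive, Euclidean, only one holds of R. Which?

transitive

Reflexive: no — w0 is not related to itself.
Symmetric: no — w0 R w1 but not w1 R w0.
Transitive: yes — every two-step R-path is closed by a direct edge.
Euclidean: no — w0 R w1 and w0 R w3, but not w1 R w3.
Only transitive holds.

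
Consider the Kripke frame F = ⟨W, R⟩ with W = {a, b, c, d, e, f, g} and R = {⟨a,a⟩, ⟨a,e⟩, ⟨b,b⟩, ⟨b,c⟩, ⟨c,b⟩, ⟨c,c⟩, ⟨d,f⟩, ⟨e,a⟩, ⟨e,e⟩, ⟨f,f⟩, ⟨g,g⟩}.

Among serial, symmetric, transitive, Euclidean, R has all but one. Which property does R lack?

Serial: yes — every world has a successor (e.g. a R a).
Symmetric: no — d R f but not f R d.
Transitive: yes — every two-step R-path is closed by a direct edge.
Euclidean: yes — any two successors of a common world are R-related.
Only symmetric fails.

symmetric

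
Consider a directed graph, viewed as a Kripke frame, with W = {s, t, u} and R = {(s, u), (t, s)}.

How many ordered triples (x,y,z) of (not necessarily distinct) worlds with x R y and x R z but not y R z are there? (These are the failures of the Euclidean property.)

Enumerating: (s,u,u), (t,s,s).

2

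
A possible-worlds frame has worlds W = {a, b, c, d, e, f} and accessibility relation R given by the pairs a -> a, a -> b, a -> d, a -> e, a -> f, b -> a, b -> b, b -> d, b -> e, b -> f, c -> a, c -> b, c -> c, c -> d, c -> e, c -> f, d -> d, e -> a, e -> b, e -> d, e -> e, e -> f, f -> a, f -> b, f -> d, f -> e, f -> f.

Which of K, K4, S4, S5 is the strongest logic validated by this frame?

Transitive (axiom 4): yes — every two-step R-path is closed by a direct edge.
Reflexive (axiom T): yes — every world is R-related to itself.
Euclidean (axiom 5): no — a R d and a R b, but not d R b.
So F validates K, K4, S4; S5 would additionally require R to be Euclidean. The strongest is S4.

S4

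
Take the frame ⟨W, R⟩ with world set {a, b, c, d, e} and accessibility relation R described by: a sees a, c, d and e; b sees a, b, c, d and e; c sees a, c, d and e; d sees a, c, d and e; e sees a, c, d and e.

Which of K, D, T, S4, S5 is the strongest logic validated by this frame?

Serial (axiom D): yes — every world has a successor (e.g. a R a).
Reflexive (axiom T): yes — every world is R-related to itself.
Transitive (axiom 4): yes — every two-step R-path is closed by a direct edge.
Euclidean (axiom 5): no — b R a and b R b, but not a R b.
So F validates K, D, T, S4; S5 would additionally require R to be Euclidean. The strongest is S4.

S4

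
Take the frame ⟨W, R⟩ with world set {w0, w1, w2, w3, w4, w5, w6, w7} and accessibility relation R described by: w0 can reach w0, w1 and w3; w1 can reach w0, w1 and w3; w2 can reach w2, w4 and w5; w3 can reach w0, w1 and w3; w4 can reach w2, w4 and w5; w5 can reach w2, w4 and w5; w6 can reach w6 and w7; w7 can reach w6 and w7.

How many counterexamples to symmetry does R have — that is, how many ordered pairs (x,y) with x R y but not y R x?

R is symmetric; there are no such tuples.

0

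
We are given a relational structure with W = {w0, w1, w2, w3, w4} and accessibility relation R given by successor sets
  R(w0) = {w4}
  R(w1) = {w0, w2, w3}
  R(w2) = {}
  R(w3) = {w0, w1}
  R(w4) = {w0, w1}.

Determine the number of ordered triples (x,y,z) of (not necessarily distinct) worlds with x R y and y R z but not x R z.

10

Enumerating: (w0,w4,w0), (w0,w4,w1), (w1,w0,w4), (w1,w3,w1), (w3,w0,w4), (w3,w1,w2), (w3,w1,w3), (w4,w0,w4), (w4,w1,w2), (w4,w1,w3).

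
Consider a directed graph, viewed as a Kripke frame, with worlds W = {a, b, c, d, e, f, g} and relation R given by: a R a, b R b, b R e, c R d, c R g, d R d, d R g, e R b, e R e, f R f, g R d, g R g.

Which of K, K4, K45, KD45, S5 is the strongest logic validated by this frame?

Transitive (axiom 4): yes — every two-step R-path is closed by a direct edge.
Euclidean (axiom 5): yes — any two successors of a common world are R-related.
Serial (axiom D): yes — every world has a successor (e.g. a R a).
Reflexive (axiom T): no — c is not related to itself.
So F validates K, K4, K45, KD45; S5 would additionally require R to be reflexive. The strongest is KD45.

KD45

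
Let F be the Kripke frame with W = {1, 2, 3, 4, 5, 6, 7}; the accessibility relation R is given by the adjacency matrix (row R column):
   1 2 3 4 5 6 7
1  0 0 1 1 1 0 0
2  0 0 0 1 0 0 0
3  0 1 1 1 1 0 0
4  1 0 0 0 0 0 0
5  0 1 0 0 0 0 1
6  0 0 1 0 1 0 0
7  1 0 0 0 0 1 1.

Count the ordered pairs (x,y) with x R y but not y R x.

Enumerating: (1,3), (1,5), (2,4), (3,2), (3,4), (3,5), (5,2), (5,7), (6,3), (6,5), (7,1), (7,6).

12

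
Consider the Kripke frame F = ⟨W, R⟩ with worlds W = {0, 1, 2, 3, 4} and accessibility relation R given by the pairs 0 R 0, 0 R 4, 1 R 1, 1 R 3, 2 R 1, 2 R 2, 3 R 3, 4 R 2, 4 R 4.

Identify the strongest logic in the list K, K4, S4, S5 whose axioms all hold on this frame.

Transitive (axiom 4): no — 0 R 4 and 4 R 2, but not 0 R 2.
Reflexive (axiom T): yes — every world is R-related to itself.
Euclidean (axiom 5): no — 0 R 4 and 0 R 0, but not 4 R 0.
So F validates K; K4 would additionally require R to be transitive. The strongest is K.

K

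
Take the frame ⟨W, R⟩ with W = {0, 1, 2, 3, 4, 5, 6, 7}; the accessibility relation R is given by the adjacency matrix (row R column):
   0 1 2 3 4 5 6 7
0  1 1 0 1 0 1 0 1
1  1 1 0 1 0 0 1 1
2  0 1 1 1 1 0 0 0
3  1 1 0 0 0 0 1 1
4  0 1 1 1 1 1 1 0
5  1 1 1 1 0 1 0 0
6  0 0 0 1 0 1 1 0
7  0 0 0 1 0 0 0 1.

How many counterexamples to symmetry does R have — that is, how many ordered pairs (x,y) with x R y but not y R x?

13

Enumerating: (0,7), (1,6), (1,7), (2,1), (2,3), (4,1), (4,3), (4,5), (4,6), (5,1), (5,2), (5,3), (6,5).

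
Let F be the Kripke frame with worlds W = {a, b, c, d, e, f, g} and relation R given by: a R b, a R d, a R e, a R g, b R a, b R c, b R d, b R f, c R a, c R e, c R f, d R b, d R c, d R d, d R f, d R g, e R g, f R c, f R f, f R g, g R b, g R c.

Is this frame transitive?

No

Transitive: no — a R b and b R c, but not a R c.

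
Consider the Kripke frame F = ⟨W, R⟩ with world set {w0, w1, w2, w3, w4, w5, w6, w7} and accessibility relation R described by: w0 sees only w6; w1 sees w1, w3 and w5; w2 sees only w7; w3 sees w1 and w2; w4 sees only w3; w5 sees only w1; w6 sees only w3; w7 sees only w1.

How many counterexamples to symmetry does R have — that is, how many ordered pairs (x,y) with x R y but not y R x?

Enumerating: (w0,w6), (w2,w7), (w3,w2), (w4,w3), (w6,w3), (w7,w1).

6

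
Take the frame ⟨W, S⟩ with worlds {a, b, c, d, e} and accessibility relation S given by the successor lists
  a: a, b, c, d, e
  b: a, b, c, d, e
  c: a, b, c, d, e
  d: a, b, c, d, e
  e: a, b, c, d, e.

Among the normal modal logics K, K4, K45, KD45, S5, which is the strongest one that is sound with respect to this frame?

S5

Transitive (axiom 4): yes — every two-step S-path is closed by a direct edge.
Euclidean (axiom 5): yes — any two successors of a common world are S-related.
Serial (axiom D): yes — every world has a successor (e.g. a S a).
Reflexive (axiom T): yes — every world is S-related to itself.
So F validates K, K4, K45, KD45, S5. The strongest is S5.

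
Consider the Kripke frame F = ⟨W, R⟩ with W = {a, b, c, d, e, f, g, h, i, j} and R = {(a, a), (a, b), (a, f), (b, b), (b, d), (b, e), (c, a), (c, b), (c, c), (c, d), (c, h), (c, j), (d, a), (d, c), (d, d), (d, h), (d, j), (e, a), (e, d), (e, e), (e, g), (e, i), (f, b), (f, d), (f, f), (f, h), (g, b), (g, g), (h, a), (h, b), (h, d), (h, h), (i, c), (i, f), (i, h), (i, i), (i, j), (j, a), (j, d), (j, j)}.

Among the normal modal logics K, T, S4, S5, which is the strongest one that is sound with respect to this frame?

Reflexive (axiom T): yes — every world is R-related to itself.
Transitive (axiom 4): no — a R b and b R d, but not a R d.
Euclidean (axiom 5): no — a R b and a R f, but not b R f.
So F validates K, T; S4 would additionally require R to be transitive. The strongest is T.

T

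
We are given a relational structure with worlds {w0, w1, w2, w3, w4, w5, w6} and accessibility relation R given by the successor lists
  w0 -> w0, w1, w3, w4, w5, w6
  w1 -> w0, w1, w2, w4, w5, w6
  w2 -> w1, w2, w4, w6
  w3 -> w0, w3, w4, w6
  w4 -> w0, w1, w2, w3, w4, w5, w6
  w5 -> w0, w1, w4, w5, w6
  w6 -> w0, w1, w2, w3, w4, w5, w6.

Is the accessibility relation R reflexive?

Reflexive: yes — every world is R-related to itself.

Yes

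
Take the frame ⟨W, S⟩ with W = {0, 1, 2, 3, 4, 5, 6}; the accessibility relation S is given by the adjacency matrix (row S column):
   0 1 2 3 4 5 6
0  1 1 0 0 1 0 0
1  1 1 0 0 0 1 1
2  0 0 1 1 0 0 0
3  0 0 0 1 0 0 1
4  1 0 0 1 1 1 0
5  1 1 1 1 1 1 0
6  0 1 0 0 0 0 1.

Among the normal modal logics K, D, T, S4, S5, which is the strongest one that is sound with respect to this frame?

Serial (axiom D): yes — every world has a successor (e.g. 0 S 0).
Reflexive (axiom T): yes — every world is S-related to itself.
Transitive (axiom 4): no — 0 S 1 and 1 S 5, but not 0 S 5.
Euclidean (axiom 5): no — 0 S 1 and 0 S 4, but not 1 S 4.
So F validates K, D, T; S4 would additionally require S to be transitive. The strongest is T.

T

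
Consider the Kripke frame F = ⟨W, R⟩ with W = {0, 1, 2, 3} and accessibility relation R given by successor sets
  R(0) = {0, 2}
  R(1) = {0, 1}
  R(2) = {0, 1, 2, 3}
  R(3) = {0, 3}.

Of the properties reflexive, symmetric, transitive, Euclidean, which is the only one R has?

Reflexive: yes — every world is R-related to itself.
Symmetric: no — 1 R 0 but not 0 R 1.
Transitive: no — 0 R 2 and 2 R 1, but not 0 R 1.
Euclidean: no — 2 R 0 and 2 R 1, but not 0 R 1.
Only reflexive holds.

reflexive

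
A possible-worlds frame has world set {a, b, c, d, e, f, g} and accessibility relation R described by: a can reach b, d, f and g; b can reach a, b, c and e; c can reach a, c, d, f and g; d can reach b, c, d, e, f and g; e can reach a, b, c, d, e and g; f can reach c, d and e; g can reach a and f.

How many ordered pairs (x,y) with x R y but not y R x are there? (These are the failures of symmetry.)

Enumerating: (a,d), (a,f), (b,c), (c,a), (c,g), (d,b), (d,g), (e,a), (e,c), (e,g), (f,e), (g,f).

12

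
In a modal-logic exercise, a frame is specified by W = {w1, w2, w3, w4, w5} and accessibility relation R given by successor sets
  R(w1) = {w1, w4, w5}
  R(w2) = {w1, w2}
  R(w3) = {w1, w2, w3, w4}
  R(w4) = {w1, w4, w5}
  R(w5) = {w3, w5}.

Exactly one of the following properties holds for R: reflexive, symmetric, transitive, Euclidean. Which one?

Reflexive: yes — every world is R-related to itself.
Symmetric: no — w1 R w5 but not w5 R w1.
Transitive: no — w1 R w5 and w5 R w3, but not w1 R w3.
Euclidean: no — w1 R w5 and w1 R w4, but not w5 R w4.
Only reflexive holds.

reflexive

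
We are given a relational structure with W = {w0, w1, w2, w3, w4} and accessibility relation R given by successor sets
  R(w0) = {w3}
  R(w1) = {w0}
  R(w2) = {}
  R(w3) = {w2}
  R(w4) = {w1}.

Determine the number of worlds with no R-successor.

1

Enumerating: w2.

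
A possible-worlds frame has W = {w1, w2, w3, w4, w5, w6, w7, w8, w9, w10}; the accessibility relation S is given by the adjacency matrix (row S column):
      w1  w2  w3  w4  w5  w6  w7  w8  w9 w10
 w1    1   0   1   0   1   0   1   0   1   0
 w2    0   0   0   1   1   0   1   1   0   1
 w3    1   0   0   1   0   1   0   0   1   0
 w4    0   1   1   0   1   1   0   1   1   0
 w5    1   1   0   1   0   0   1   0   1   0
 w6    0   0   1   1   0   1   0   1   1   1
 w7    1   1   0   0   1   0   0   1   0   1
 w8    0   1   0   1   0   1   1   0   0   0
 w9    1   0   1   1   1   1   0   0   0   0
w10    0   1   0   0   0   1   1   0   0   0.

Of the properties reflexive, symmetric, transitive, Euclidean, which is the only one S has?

symmetric

Reflexive: no — w2 is not related to itself.
Symmetric: yes — every pair in S has its reverse in S.
Transitive: no — w1 S w3 and w3 S w4, but not w1 S w4.
Euclidean: no — w1 S w3 and w1 S w5, but not w3 S w5.
Only symmetric holds.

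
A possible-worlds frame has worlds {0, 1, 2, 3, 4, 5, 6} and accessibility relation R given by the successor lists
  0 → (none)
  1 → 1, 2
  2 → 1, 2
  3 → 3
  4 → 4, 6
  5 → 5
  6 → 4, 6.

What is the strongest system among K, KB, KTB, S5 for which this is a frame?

Symmetric (axiom B): yes — every pair in R has its reverse in R.
Reflexive (axiom T): no — 0 is not related to itself.
Euclidean (axiom 5): yes — any two successors of a common world are R-related.
So F validates K, KB; KTB would additionally require R to be reflexive. The strongest is KB.

KB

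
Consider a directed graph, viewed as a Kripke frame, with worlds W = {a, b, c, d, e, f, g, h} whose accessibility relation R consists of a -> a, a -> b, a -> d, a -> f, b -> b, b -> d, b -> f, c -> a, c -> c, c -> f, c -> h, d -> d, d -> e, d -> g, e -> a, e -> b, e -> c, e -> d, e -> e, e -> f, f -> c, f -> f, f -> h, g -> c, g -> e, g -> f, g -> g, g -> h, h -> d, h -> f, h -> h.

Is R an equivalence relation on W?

Reflexive: yes — every world is R-related to itself.
Symmetric: no — a R b but not b R a.
Transitive: no — a R d and d R e, but not a R e.
So R is not an equivalence relation.

No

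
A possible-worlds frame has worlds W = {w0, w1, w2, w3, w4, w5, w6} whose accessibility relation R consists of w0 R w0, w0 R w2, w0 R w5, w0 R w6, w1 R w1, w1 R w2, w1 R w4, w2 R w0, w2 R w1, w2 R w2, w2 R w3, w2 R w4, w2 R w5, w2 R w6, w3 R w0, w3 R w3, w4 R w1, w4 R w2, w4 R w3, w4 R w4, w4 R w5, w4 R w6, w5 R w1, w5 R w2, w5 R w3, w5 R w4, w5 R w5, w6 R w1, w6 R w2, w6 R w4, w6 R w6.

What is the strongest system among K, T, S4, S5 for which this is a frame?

Reflexive (axiom T): yes — every world is R-related to itself.
Transitive (axiom 4): no — w0 R w2 and w2 R w1, but not w0 R w1.
Euclidean (axiom 5): no — w0 R w5 and w0 R w6, but not w5 R w6.
So F validates K, T; S4 would additionally require R to be transitive. The strongest is T.

T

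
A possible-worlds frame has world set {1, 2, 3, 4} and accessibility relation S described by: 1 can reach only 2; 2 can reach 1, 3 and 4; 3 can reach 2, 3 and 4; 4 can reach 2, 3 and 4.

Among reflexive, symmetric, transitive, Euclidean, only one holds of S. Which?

symmetric

Reflexive: no — 1 is not related to itself.
Symmetric: yes — every pair in S has its reverse in S.
Transitive: no — 1 S 2 and 2 S 3, but not 1 S 3.
Euclidean: no — 2 S 1 and 2 S 3, but not 1 S 3.
Only symmetric holds.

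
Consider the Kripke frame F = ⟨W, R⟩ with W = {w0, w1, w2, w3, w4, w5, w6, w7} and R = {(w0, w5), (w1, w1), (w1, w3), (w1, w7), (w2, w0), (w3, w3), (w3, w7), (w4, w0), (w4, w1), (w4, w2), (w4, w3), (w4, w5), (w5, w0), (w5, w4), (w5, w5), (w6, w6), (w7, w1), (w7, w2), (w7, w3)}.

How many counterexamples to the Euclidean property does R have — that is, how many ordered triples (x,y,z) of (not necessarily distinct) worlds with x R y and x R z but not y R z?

31

Enumerating: (w1,w3,w1), (w1,w7,w7), (w2,w0,w0), (w3,w7,w7), (w4,w0,w0), (w4,w0,w1), (w4,w0,w2), (w4,w0,w3), (w4,w1,w0), (w4,w1,w2), (w4,w1,w5), (w4,w2,w1), … and 19 more.
Total: 31.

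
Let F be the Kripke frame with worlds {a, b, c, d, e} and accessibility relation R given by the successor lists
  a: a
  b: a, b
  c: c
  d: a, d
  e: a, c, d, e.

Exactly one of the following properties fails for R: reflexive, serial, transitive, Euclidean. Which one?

Euclidean

Reflexive: yes — every world is R-related to itself.
Serial: yes — every world has a successor (e.g. a R a).
Transitive: yes — every two-step R-path is closed by a direct edge.
Euclidean: no — e R a and e R c, but not a R c.
Only Euclidean fails.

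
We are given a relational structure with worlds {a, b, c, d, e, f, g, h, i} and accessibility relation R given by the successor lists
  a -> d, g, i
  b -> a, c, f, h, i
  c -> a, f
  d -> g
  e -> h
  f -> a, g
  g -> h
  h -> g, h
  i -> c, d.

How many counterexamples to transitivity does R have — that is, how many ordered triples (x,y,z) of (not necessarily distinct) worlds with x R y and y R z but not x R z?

Enumerating: (a,g,h), (a,i,c), (b,a,d), (b,a,g), (b,f,g), (b,h,g), (b,i,d), (c,a,d), (c,a,g), (c,a,i), (c,f,g), (d,g,h), … and 8 more.
Total: 20.

20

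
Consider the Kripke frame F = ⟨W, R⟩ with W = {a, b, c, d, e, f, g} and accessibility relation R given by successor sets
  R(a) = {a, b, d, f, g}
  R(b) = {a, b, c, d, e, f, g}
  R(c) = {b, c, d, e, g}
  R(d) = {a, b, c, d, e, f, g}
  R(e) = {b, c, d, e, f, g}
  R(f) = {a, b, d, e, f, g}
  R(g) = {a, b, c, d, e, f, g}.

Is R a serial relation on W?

Serial: yes — every world has a successor (e.g. a R a).

Yes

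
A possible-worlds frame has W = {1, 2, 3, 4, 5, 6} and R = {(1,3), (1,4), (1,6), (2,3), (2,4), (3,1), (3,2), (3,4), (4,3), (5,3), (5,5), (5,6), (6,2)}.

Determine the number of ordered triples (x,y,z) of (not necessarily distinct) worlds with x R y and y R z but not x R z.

Enumerating: (1,3,1), (1,3,2), (1,6,2), (2,3,1), (2,3,2), (3,1,3), (3,1,6), (3,2,3), (3,4,3), (4,3,1), (4,3,2), (4,3,4), (5,3,1), (5,3,2), (5,3,4), (5,6,2), (6,2,3), (6,2,4).

18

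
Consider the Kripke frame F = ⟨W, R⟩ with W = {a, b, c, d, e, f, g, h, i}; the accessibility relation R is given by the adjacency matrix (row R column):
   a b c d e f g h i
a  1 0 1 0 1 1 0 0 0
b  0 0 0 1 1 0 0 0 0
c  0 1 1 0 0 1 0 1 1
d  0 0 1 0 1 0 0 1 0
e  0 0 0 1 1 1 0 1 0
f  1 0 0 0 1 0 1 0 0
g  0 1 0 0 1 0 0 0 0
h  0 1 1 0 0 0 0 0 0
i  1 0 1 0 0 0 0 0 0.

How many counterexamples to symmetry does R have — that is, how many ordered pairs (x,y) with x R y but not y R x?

Enumerating: (a,c), (a,e), (b,d), (b,e), (c,b), (c,f), (d,c), (d,h), (e,h), (f,g), (g,b), (g,e), (h,b), (i,a).

14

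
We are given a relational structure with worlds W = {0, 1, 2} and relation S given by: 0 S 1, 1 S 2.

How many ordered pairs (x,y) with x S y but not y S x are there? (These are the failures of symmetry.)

Enumerating: (0,1), (1,2).

2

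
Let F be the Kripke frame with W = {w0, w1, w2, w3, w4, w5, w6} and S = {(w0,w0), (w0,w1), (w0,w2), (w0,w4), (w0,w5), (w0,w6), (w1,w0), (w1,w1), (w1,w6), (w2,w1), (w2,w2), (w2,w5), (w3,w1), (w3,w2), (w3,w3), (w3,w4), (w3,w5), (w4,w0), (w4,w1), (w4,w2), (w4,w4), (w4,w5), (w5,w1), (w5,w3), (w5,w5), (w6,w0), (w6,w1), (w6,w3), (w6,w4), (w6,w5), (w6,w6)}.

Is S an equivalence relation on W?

No

Reflexive: yes — every world is S-related to itself.
Symmetric: no — w0 S w2 but not w2 S w0.
Transitive: no — w0 S w5 and w5 S w3, but not w0 S w3.
So S is not an equivalence relation.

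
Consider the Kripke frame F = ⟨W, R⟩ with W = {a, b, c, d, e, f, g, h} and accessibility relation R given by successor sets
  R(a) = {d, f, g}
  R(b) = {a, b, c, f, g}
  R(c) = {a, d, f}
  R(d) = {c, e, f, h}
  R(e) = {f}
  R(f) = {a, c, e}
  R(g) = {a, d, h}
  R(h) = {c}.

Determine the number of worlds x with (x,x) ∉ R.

Enumerating: a, c, d, e, f, g, h.

7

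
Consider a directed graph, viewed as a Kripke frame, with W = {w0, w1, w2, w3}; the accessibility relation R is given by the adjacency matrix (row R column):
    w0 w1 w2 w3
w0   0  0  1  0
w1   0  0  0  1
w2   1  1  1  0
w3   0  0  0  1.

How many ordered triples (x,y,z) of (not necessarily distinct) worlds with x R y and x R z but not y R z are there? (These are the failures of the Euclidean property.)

Enumerating: (w2,w0,w0), (w2,w0,w1), (w2,w1,w0), (w2,w1,w1), (w2,w1,w2).

5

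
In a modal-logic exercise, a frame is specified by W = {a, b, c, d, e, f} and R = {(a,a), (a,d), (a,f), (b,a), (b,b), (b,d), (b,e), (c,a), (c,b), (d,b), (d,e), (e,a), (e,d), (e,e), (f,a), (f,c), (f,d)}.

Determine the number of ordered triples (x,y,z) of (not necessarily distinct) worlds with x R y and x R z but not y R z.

20

Enumerating: (a,d,a), (a,d,d), (a,d,f), (a,f,f), (b,a,b), (b,a,e), (b,d,a), (b,d,d), (b,e,b), (c,a,b), (d,e,b), (e,a,e), … and 8 more.
Total: 20.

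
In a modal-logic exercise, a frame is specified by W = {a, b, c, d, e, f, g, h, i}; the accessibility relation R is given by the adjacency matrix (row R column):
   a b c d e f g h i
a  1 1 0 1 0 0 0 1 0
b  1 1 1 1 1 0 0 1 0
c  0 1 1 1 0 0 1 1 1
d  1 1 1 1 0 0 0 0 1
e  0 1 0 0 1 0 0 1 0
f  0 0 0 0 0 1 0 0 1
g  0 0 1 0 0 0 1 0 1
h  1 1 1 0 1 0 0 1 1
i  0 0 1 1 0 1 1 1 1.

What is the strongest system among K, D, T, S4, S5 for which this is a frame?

Serial (axiom D): yes — every world has a successor (e.g. a R a).
Reflexive (axiom T): yes — every world is R-related to itself.
Transitive (axiom 4): no — a R b and b R c, but not a R c.
Euclidean (axiom 5): no — a R d and a R h, but not d R h.
So F validates K, D, T; S4 would additionally require R to be transitive. The strongest is T.

T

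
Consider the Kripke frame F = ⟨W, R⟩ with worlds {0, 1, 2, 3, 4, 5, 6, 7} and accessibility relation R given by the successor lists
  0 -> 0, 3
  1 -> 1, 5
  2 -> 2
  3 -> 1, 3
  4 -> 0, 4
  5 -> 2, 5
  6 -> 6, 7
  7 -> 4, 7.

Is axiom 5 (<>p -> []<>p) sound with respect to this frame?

No

By correspondence theory, 5 is valid on a frame iff R is Euclidean.
Euclidean: no — 0 R 3 and 0 R 0, but not 3 R 0.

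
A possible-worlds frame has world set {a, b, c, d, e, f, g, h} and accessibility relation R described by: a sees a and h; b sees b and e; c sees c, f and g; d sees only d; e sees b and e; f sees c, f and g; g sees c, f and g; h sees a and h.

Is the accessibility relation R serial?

Serial: yes — every world has a successor (e.g. a R a).

Yes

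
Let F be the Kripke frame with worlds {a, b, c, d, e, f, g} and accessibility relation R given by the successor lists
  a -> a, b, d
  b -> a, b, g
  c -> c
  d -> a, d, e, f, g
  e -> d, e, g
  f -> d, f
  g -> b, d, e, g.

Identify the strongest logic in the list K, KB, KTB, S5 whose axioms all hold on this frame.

KTB

Symmetric (axiom B): yes — every pair in R has its reverse in R.
Reflexive (axiom T): yes — every world is R-related to itself.
Euclidean (axiom 5): no — a R b and a R d, but not b R d.
So F validates K, KB, KTB; S5 would additionally require R to be Euclidean. The strongest is KTB.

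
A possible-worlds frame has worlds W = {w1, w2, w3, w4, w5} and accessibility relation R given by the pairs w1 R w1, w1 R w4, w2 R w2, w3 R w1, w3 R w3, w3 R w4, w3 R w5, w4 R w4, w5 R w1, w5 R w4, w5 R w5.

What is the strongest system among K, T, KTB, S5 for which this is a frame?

Reflexive (axiom T): yes — every world is R-related to itself.
Symmetric (axiom B): no — w1 R w4 but not w4 R w1.
Euclidean (axiom 5): no — w3 R w1 and w3 R w5, but not w1 R w5.
So F validates K, T; KTB would additionally require R to be symmetric. The strongest is T.

T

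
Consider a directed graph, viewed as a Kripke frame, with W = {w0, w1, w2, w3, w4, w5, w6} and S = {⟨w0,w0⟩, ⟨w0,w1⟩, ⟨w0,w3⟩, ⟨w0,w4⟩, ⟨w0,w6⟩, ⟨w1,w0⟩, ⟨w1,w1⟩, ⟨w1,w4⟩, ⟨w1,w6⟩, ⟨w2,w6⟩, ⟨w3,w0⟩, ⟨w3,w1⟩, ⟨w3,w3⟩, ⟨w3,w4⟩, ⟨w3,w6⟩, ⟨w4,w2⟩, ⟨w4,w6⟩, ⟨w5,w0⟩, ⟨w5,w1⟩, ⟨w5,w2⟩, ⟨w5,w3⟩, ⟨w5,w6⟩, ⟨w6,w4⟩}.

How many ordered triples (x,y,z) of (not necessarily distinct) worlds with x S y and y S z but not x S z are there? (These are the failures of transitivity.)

Enumerating: (w0,w4,w2), (w1,w0,w3), (w1,w4,w2), (w2,w6,w4), (w3,w4,w2), (w4,w6,w4), (w5,w0,w4), (w5,w1,w4), (w5,w3,w4), (w5,w6,w4), (w6,w4,w2), (w6,w4,w6).

12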